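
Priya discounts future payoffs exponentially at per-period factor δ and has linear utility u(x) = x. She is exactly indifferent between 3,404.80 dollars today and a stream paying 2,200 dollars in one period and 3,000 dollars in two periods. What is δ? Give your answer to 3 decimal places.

δ ≈ 0.760

Equating present values: 3404.80 = 2200δ + 3000δ².
That is, 3000δ² + 2200δ − 3404.80 = 0, a quadratic in δ.
By the quadratic formula (taking the positive root), δ = (−2200 + √45697600.00) / 6000 ≈ 0.760.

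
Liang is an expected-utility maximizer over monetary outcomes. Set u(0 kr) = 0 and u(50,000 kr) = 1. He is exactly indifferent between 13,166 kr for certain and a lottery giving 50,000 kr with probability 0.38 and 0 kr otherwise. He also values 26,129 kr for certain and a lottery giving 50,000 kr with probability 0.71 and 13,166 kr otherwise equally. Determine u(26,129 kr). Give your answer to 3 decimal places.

0.820

The first gamble pins u(13,166 kr): it must equal 0.38·1 + 0.62·0 = 0.38.
The second indifference gives u(26,129 kr) = 0.71·u(50,000 kr) + 0.29·u(13,166 kr) = 0.71·1.00 + 0.29·0.38 = 0.8202.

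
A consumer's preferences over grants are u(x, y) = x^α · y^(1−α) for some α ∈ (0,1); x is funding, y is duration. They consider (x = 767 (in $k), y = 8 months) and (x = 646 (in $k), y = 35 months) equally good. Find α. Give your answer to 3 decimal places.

Set the two utilities equal: 767^α·8^(1−α) = 646^α·35^(1−α).
Taking logs: α·ln 767 + (1−α)·ln 8 = α·ln 646 + (1−α)·ln 35, i.e. α·0.171687 = (1−α)·1.475907.
So α/(1−α) = (1.475907)/(0.171687) = 8.596498, and α = 8.596498/9.596498 ≈ 0.896.

α ≈ 0.896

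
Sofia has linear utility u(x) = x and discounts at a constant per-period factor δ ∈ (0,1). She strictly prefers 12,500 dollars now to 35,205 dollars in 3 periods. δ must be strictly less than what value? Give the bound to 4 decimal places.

Comparing present values: 12500 > δ^3·35205.
Dividing by 35205: δ^3 < 0.35506. Both sides are positive, so the cube root keeps the direction.
δ < 0.35506^(1/3) = 0.7081.

δ < 0.7081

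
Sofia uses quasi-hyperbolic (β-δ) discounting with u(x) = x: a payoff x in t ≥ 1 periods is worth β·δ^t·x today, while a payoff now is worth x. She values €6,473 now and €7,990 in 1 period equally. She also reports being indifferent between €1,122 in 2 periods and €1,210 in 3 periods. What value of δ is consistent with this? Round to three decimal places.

Both payoffs in the second observation are in the future, so β drops out: δ^2·1122 = δ^3·1210 ⇒ δ = 1122/1210 = 0.92727.

δ ≈ 0.927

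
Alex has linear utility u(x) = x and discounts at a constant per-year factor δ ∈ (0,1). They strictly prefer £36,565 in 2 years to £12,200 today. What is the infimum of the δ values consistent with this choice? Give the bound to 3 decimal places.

δ > 0.578

Comparing present values: 12200 < δ^2·36565.
Hence δ^2 > 12200/36565 = 0.33365, and x ↦ x^(1/2) is increasing on (0,∞).
δ > 0.33365^(1/2) = 0.578.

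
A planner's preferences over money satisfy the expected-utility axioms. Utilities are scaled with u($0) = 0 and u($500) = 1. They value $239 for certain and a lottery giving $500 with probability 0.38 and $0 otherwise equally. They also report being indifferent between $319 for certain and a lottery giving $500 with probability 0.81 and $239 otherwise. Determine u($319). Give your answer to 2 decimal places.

From the first indifference, u($239) = 0.38·u($500) + 0.62·u($0) = 0.38·1 + 0.62·0 = 0.38.
The second indifference gives u($319) = 0.81·u($500) + 0.19·u($239) = 0.81·1.00 + 0.19·0.38 = 0.8822.

0.88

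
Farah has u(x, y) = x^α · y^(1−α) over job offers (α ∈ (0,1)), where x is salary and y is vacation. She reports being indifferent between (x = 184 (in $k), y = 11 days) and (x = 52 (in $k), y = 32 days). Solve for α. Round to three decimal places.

α ≈ 0.458

The Cobb–Douglas utilities coincide, so 184^α·11^(1−α) = 52^α·32^(1−α).
Rearrange to (184/52)^α = (32/11)^(1−α) and take logs: α·1.263692 = (1−α)·1.067841.
So α/(1−α) = (1.067841)/(1.263692) = 0.845017, and α = 0.845017/1.845017 ≈ 0.458.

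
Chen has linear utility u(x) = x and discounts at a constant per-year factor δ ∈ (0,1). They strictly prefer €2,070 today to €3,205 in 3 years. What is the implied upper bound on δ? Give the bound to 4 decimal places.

δ < 0.8644

The preference means 2070 > δ^3·3205.
Hence δ^3 < 2070/3205 = 0.64587, and x ↦ x^(1/3) is increasing on (0,∞).
δ < (2070/3205)^(1/3) ≈ 0.8644.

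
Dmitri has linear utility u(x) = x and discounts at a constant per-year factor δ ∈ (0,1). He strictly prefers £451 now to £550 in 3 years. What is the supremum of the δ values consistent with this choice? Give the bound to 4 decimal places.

δ < 0.9360

The preference means 451 > δ^3·550.
Dividing by 550: δ^3 < 0.82000. Both sides are positive, so the cube root keeps the direction.
δ < (451/550)^(1/3) ≈ 0.9360.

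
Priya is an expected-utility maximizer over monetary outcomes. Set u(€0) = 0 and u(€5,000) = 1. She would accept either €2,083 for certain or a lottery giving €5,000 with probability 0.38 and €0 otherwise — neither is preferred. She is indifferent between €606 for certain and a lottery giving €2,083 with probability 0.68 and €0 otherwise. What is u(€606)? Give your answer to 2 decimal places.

First, u(€2,083) = 0.38·u(€5,000) + 0.62·u(€0) = 0.38.
The second indifference gives u(€606) = 0.68·u(€2,083) + 0.32·u(€0) = 0.68·0.38 + 0.32·0.00 = 0.2584.

0.26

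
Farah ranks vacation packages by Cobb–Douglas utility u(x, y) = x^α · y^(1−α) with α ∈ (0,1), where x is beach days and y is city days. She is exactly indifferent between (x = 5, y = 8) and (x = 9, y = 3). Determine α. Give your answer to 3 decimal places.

Indifference: 5^α · 8^(1−α) = 9^α · 3^(1−α).
Taking logs: α·ln 5 + (1−α)·ln 8 = α·ln 9 + (1−α)·ln 3, i.e. α·-0.587787 = (1−α)·-0.980829.
So α/(1−α) = (-0.980829)/(-0.587787) = 1.668681, and α = 1.668681/2.668681 ≈ 0.625.

α ≈ 0.625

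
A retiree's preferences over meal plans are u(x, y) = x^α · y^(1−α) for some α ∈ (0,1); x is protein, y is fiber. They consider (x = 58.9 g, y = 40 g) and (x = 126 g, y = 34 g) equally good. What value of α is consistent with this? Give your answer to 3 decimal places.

The Cobb–Douglas utilities coincide, so 58.9^α·40^(1−α) = 126^α·34^(1−α).
Rearrange to (58.9/126)^α = (34/40)^(1−α) and take logs: α·-0.760441 = (1−α)·-0.162519.
Thus α·(-0.922960) = -0.162519, so α = -0.162519/-0.922960 ≈ 0.176.

α ≈ 0.176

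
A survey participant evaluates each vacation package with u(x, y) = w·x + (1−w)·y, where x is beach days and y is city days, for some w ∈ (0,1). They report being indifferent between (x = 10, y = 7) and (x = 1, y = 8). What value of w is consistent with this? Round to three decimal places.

Equating utilities: w·10 + (1−w)·7 = w·1 + (1−w)·8.
w·(10−1) = (1−w)·(8−7), i.e. w·9 = (1−w)·1.
So w/(1−w) = 1/9 = 0.1111, giving w = 1/(9+1) = 0.100.

w = 0.100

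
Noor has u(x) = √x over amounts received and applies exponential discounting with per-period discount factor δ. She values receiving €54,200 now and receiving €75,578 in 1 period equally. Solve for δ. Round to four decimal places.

δ ≈ 0.8468

The payoff in 1 period is discounted by δ, so u(54200) = δ·u(75578) and δ = u(54200)/u(75578).
Since u(x) = √x, δ = √(54200/75578) = 0.84684.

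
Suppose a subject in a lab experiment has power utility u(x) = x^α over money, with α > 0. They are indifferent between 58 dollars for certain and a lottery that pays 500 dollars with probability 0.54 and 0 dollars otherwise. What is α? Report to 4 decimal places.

α ≈ 0.2860

The lottery's expected utility is 0.54·u(500) + 0.46·u(0) = 0.54·500^α (since u(0) = 0 for α > 0).
Equating: 58^α = 0.54·500^α, i.e. 0.1160^α = 0.54.
Taking logs: α·ln(58/500) = ln(0.54), so α = -0.6161861 / -2.1541651 ≈ 0.2860.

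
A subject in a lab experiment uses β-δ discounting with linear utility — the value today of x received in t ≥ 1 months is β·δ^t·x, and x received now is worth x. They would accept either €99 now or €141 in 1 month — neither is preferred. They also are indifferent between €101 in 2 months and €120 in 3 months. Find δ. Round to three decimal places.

δ ≈ 0.842

The second indifference involves only future payoffs, so β cancels: β·δ^2·101 = β·δ^3·120, giving δ = 101/120 = 0.84167.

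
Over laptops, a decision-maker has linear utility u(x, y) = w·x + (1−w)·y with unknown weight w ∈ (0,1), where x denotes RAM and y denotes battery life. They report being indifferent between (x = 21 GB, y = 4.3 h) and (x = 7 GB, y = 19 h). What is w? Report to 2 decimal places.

u(21,4.3) = u(7,19) means w·21 + (1−w)·4.3 = w·7 + (1−w)·19.
w·(21−7) = (1−w)·(19−4.3), i.e. w·14 = (1−w)·14.7.
The marginal rate of substitution is 14.7/14, so w = 14.7/(14+14.7) = 0.51.

w = 0.51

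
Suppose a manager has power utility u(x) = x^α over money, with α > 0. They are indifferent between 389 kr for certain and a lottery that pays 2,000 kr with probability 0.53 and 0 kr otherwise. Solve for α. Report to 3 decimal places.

α ≈ 0.388

EU(lottery) = 0.53·2000^α + 0.47·0 = 0.53·2000^α.
Indifference: 389^α = 0.53·2000^α, so (389/2000)^α = 0.53.
α = ln(0.53) / ln(389/2000) = -0.634878/-1.637323 ≈ 0.388.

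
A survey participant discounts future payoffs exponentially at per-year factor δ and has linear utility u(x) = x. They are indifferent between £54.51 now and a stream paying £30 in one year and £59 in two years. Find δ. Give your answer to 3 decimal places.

The stream is worth 30δ + 59δ² today, so 30δ + 59δ² = 54.51.
That is, 59δ² + 30δ − 54.51 = 0, a quadratic in δ.
The positive root is δ = [−30 + √(30² + 4·59·54.51)] / (2·59) = (−30 + 117.322)/118 ≈ 0.740.

δ ≈ 0.740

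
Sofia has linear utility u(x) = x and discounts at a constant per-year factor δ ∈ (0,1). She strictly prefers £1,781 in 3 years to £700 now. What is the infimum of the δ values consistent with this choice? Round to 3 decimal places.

δ > 0.733

Under u(x) = x this choice says 700 < δ^3·1781.
So δ^3 > 700/1781 = 0.39304; taking the cube root of both positive sides preserves the inequality.
δ > (700/1781)^(1/3) ≈ 0.733.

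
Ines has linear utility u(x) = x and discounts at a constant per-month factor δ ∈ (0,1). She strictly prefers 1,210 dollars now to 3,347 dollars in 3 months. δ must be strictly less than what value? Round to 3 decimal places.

The preference means 1210 > δ^3·3347.
Dividing by 3347: δ^3 < 0.36152. Both sides are positive, so the cube root keeps the direction.
δ < 0.36152^(1/3) = 0.712.

δ < 0.712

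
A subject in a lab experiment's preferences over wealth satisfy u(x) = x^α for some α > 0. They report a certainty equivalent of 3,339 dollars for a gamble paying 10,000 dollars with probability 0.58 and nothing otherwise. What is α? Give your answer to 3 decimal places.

Since u(0) = 0, the lottery's EU is 0.58·10000^α.
Equating: 3339^α = 0.58·10000^α, i.e. 0.3339^α = 0.58.
Take logs: α = ln 0.58 / ln(3339/10000) ≈ 0.49660.

α ≈ 0.497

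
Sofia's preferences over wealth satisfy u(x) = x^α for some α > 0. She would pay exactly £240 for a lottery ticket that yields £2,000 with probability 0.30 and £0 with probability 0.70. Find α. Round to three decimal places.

The lottery's expected utility is 0.30·u(2000) + 0.70·u(0) = 0.30·2000^α (since u(0) = 0 for α > 0).
Equating: 240^α = 0.30·2000^α, i.e. 0.1200^α = 0.30.
α = ln(0.30) / ln(240/2000) = -1.203973/-2.120264 ≈ 0.568.

α ≈ 0.568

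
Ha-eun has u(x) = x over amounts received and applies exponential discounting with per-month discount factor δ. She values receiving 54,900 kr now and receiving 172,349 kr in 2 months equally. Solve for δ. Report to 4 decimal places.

δ ≈ 0.5644

The payoff in 2 months is discounted by δ^2, so u(54900) = δ^2·u(172349) and δ^2 = u(54900)/u(172349).
With u(x) = x: δ^2 = 54900/172349 = 0.31854.
So δ = 0.31854^(1/2) ≈ 0.5644.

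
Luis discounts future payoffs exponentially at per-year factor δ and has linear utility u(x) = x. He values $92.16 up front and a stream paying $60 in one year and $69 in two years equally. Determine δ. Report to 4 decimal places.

δ ≈ 0.8000

Present value of the stream is 60·δ + 69·δ². Indifference gives 60δ + 69δ² = 92.16.
Rearranged: 69δ² + 60δ − 92.16 = 0.
δ = (−60 + √(60² + 4·69·92.16)) / (2·69) = (−60 + √29036.16) / 138 ≈ 0.8000.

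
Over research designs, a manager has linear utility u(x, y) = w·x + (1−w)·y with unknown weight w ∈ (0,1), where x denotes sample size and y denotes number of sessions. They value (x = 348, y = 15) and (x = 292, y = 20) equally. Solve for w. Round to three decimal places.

w = 0.082

u(348,15) = u(292,20) means w·348 + (1−w)·15 = w·292 + (1−w)·20.
Rearranging, 56·w − 5·(1−w) = 0.
Hence w = 5/(56+5) = 5/61 = 0.082.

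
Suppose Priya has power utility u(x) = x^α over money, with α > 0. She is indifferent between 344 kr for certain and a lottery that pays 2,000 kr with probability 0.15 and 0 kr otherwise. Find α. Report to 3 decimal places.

The lottery's expected utility is 0.15·u(2000) + 0.85·u(0) = 0.15·2000^α (since u(0) = 0 for α > 0).
Setting u(344) equal to that: 344^α = 0.15·2000^α ⇒ (344/2000)^α = 0.15.
α = ln(0.15) / ln(344/2000) = -1.897120/-1.760261 ≈ 1.078.

α ≈ 1.078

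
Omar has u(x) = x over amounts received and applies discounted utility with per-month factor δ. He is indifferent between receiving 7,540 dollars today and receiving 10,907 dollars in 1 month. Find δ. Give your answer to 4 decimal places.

Indifference means u(7540) = δ · u(10907), so δ = u(7540)/u(10907).
With u(x) = x: δ = 7540/10907 = 0.69130.

δ ≈ 0.6913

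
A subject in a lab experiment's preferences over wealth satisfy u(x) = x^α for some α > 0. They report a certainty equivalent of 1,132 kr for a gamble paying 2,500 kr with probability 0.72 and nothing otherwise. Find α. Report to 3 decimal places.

α ≈ 0.415

Since u(0) = 0, the lottery's EU is 0.72·2500^α.
Setting u(1132) equal to that: 1132^α = 0.72·2500^α ⇒ (1132/2500)^α = 0.72.
Taking logs: α·ln(1132/2500) = ln(0.72), so α = -0.328504 / -0.792305 ≈ 0.415.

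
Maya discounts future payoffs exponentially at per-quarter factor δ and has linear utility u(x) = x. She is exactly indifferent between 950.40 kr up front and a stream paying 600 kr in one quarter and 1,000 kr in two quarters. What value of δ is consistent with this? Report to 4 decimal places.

Equating present values: 950.40 = 600δ + 1000δ².
Rearranged: 1000δ² + 600δ − 950.40 = 0.
The positive root is δ = [−600 + √(600² + 4·1000·950.40)] / (2·1000) = (−600 + 2040.000)/2000 ≈ 0.7200.

δ ≈ 0.7200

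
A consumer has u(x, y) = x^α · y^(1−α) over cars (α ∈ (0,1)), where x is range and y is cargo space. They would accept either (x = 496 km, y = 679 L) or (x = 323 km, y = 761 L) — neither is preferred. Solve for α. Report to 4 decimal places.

The Cobb–Douglas utilities coincide, so 496^α·679^(1−α) = 323^α·761^(1−α).
(496/323)^α = (761/679)^(1−α); take logs: α·ln(496/323) = (1−α)·ln(761/679), i.e. α·0.4289236 = (1−α)·0.1140122.
With A = 0.4289236 and B = 0.1140122: α·A = (1−α)·B, so α = B/(A+B) = 0.1140122/0.5429358 ≈ 0.2100.

α ≈ 0.2100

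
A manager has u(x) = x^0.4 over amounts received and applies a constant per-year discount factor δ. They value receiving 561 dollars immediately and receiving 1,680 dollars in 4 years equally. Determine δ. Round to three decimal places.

δ ≈ 0.896

The payoff in 4 years is discounted by δ^4, so u(561) = δ^4·u(1680) and δ^4 = u(561)/u(1680).
With u(x) = x^0.4: δ^4 = 561^0.4/1680^0.4 = (561/1680)^0.4 = 0.64485.
Hence δ = (0.64485)^(1/4) = 0.89612.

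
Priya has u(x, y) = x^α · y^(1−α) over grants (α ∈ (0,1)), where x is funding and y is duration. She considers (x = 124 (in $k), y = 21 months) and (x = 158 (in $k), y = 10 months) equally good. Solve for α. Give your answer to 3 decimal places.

Indifference: 124^α · 21^(1−α) = 158^α · 10^(1−α).
(124/158)^α = (10/21)^(1−α); take logs: α·ln(124/158) = (1−α)·ln(10/21), i.e. α·-0.242313 = (1−α)·-0.741937.
So α/(1−α) = (-0.741937)/(-0.242313) = 3.061895, and α = 3.061895/4.061895 ≈ 0.754.

α ≈ 0.754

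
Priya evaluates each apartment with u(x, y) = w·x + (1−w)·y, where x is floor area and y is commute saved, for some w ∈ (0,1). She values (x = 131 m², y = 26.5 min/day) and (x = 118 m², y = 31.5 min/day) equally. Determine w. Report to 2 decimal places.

Equating utilities: w·131 + (1−w)·26.5 = w·118 + (1−w)·31.5.
Rearranging, 13·w − 5·(1−w) = 0.
So w/(1−w) = 5/13 = 0.3846, giving w = 5/(13+5) = 0.28.

w = 0.28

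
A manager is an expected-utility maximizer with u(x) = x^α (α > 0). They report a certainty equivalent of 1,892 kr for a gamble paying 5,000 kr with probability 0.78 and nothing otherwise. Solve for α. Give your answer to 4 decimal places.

α ≈ 0.2557

Since u(0) = 0, the lottery's EU is 0.78·5000^α.
Indifference: 1892^α = 0.78·5000^α, so (1892/5000)^α = 0.78.
Take logs: α = ln 0.78 / ln(1892/5000) ≈ 0.255670.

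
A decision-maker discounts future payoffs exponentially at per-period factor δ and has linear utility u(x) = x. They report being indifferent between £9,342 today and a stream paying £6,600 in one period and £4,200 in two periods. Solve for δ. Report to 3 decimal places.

Present value of the stream is 6600·δ + 4200·δ². Indifference gives 6600δ + 4200δ² = 9342.
Rearranged: 4200δ² + 6600δ − 9342 = 0.
δ = (−6600 + √(6600² + 4·4200·9342)) / (2·4200) = (−6600 + √200505600.00) / 8400 ≈ 0.900.

δ ≈ 0.900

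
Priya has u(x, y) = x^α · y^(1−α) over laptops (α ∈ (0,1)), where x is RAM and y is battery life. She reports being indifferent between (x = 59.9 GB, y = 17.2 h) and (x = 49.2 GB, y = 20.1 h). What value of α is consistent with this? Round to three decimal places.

Set the two utilities equal: 59.9^α·17.2^(1−α) = 49.2^α·20.1^(1−α).
(59.9/49.2)^α = (20.1/17.2)^(1−α); take logs: α·ln(59.9/49.2) = (1−α)·ln(20.1/17.2), i.e. α·0.196783 = (1−α)·0.155810.
So α/(1−α) = (0.155810)/(0.196783) = 0.791786, and α = 0.791786/1.791786 ≈ 0.442.

α ≈ 0.442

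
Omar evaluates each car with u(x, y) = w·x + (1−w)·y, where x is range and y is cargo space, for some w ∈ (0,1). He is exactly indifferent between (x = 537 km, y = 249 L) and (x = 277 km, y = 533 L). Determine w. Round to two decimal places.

w = 0.52

u(537,249) = u(277,533) means w·537 + (1−w)·249 = w·277 + (1−w)·533.
Rearranging, 260·w − 284·(1−w) = 0.
So w/(1−w) = 284/260 = 1.0923, giving w = 284/(260+284) = 0.52.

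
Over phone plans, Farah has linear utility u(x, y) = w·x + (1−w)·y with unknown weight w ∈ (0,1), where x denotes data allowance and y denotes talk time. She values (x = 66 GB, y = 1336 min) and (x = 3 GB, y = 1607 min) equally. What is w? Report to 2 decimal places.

w = 0.81

u(66,1336) = u(3,1607) means w·66 + (1−w)·1336 = w·3 + (1−w)·1607.
Rearranging, 63·w − 271·(1−w) = 0.
The marginal rate of substitution is 271/63, so w = 271/(63+271) = 0.81.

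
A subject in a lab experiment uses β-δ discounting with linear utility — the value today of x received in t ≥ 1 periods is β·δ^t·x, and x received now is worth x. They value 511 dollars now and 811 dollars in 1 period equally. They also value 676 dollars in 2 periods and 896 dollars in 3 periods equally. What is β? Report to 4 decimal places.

Both payoffs in the second observation are in the future, so β drops out: δ^2·676 = δ^3·896 ⇒ δ = 676/896 = 0.75446.
Now use the now-vs-future pair: 511 = β·δ·811 gives β = 511/(0.75446·811) ≈ 0.8351.

β ≈ 0.8351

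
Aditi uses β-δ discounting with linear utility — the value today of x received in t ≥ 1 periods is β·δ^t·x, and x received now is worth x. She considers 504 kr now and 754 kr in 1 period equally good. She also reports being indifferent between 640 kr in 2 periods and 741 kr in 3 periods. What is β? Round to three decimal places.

The second indifference involves only future payoffs, so β cancels: β·δ^2·640 = β·δ^3·741, giving δ = 640/741 = 0.86370.
Substituting δ into 504 = β·δ·754: β = 504/(651.228) ≈ 0.774.

β ≈ 0.774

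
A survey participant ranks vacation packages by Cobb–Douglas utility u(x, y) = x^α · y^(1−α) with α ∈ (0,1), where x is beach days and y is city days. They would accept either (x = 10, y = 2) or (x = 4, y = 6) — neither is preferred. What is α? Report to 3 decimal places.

α ≈ 0.545

The Cobb–Douglas utilities coincide, so 10^α·2^(1−α) = 4^α·6^(1−α).
(10/4)^α = (6/2)^(1−α); take logs: α·ln(10/4) = (1−α)·ln(6/2), i.e. α·0.916291 = (1−α)·1.098612.
Thus α·(2.014903) = 1.098612, so α = 1.098612/2.014903 ≈ 0.545.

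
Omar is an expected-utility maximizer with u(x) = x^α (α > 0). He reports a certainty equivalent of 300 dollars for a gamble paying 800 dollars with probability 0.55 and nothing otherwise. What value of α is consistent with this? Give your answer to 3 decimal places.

α ≈ 0.610

The lottery's expected utility is 0.55·u(800) + 0.45·u(0) = 0.55·800^α (since u(0) = 0 for α > 0).
Indifference: 300^α = 0.55·800^α, so (300/800)^α = 0.55.
α = ln(0.55) / ln(300/800) = -0.597837/-0.980829 ≈ 0.610.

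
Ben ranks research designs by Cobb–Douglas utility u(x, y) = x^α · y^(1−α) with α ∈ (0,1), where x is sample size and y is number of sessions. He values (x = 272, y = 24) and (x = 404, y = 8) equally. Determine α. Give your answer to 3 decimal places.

α ≈ 0.735

Indifference: 272^α · 24^(1−α) = 404^α · 8^(1−α).
(272/404)^α = (8/24)^(1−α); take logs: α·ln(272/404) = (1−α)·ln(8/24), i.e. α·-0.395613 = (1−α)·-1.098612.
With A = -0.395613 and B = -1.098612: α·A = (1−α)·B, so α = B/(A+B) = -1.098612/-1.494225 ≈ 0.735.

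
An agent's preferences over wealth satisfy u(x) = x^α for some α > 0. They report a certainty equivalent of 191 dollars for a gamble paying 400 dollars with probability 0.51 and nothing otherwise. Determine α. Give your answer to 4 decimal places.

α ≈ 0.9109

Since u(0) = 0, the lottery's EU is 0.51·400^α.
Indifference: 191^α = 0.51·400^α, so (191/400)^α = 0.51.
Take logs: α = ln 0.51 / ln(191/400) ≈ 0.910921.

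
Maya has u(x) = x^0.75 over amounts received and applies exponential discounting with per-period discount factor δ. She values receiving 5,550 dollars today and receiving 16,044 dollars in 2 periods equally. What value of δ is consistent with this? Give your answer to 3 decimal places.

The payoff in 2 periods is discounted by δ^2, so u(5550) = δ^2·u(16044) and δ^2 = u(5550)/u(16044).
Since u(x) = x^0.75, δ^2 = (5550/16044)^0.75 = 0.34592^0.75 = 0.45106.
Taking the square root: δ = 0.45106^(1/2) ≈ 0.672.

δ ≈ 0.672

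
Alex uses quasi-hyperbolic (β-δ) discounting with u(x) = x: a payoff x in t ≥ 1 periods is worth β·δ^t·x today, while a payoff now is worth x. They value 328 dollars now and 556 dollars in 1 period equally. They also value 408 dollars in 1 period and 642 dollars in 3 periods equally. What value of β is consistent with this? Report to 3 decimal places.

From the later pair, β·δ^1·408 = β·δ^3·642; dividing through, δ^2 = 408/642 = 0.63551, so δ = 0.79719.
The first indifference: 328 = β·δ·556, so β = 328/(δ·556) = 328/(0.79719·556) ≈ 0.740.

β ≈ 0.740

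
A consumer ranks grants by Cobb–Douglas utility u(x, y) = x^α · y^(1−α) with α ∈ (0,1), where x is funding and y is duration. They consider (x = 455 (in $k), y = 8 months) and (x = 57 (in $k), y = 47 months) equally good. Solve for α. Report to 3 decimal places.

α ≈ 0.460

Indifference: 455^α · 8^(1−α) = 57^α · 47^(1−α).
Taking logs: α·ln 455 + (1−α)·ln 8 = α·ln 57 + (1−α)·ln 47, i.e. α·2.077246 = (1−α)·1.770706.
So α/(1−α) = (1.770706)/(2.077246) = 0.852430, and α = 0.852430/1.852430 ≈ 0.460.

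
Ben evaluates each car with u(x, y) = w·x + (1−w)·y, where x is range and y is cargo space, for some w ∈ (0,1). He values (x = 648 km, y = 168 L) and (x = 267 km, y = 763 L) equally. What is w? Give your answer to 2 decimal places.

w = 0.61

u(648,168) = u(267,763) means w·648 + (1−w)·168 = w·267 + (1−w)·763.
Collecting terms: w·381 = (1−w)·595.
Hence w = 595/(381+595) = 595/976 = 0.61.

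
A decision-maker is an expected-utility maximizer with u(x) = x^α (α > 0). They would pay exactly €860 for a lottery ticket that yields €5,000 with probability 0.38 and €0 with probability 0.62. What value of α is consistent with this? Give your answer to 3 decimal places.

Since u(0) = 0, the lottery's EU is 0.38·5000^α.
Indifference: 860^α = 0.38·5000^α, so (860/5000)^α = 0.38.
Taking logs: α·ln(860/5000) = ln(0.38), so α = -0.967584 / -1.760261 ≈ 0.550.

α ≈ 0.550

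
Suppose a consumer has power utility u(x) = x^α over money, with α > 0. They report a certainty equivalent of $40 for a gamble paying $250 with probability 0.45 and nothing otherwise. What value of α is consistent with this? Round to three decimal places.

α ≈ 0.436

The lottery's expected utility is 0.45·u(250) + 0.55·u(0) = 0.45·250^α (since u(0) = 0 for α > 0).
Setting u(40) equal to that: 40^α = 0.45·250^α ⇒ (40/250)^α = 0.45.
Take logs: α = ln 0.45 / ln(40/250) ≈ 0.43573.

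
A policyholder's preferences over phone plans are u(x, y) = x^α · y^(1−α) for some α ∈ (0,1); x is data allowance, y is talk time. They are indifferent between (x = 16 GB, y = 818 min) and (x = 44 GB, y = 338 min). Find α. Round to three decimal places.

The Cobb–Douglas utilities coincide, so 16^α·818^(1−α) = 44^α·338^(1−α).
Rearrange to (16/44)^α = (338/818)^(1−α) and take logs: α·-1.011601 = (1−α)·-0.883816.
With A = -1.011601 and B = -0.883816: α·A = (1−α)·B, so α = B/(A+B) = -0.883816/-1.895417 ≈ 0.466.

α ≈ 0.466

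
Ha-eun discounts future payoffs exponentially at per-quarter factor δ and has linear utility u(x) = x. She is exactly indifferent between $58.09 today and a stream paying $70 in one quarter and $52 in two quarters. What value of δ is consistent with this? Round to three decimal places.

The stream is worth 70δ + 52δ² today, so 70δ + 52δ² = 58.09.
Rearranged: 52δ² + 70δ − 58.09 = 0.
By the quadratic formula (taking the positive root), δ = (−70 + √16982.72) / 104 ≈ 0.580.

δ ≈ 0.580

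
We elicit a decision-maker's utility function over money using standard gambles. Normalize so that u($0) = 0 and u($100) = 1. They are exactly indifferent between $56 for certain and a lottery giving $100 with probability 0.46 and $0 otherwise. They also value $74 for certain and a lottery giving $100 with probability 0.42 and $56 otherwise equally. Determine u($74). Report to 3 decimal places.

First, u($56) = 0.46·u($100) + 0.54·u($0) = 0.46.
Chaining: u($74) = 0.42·1.00 + 0.58·0.46 = 0.6868.

0.687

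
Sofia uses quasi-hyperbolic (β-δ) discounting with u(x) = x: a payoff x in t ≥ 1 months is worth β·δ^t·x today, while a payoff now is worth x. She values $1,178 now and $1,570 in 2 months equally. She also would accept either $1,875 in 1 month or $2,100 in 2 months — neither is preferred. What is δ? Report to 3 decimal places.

Both payoffs in the second observation are in the future, so β drops out: δ^1·1875 = δ^2·2100 ⇒ δ = 1875/2100 = 0.89286.

δ ≈ 0.893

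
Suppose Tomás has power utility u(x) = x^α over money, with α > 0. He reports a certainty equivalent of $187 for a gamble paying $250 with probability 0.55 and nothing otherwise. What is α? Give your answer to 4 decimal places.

The lottery's expected utility is 0.55·u(250) + 0.45·u(0) = 0.55·250^α (since u(0) = 0 for α > 0).
Equating: 187^α = 0.55·250^α, i.e. 0.7480^α = 0.55.
Take logs: α = ln 0.55 / ln(187/250) ≈ 2.059006.

α ≈ 2.0590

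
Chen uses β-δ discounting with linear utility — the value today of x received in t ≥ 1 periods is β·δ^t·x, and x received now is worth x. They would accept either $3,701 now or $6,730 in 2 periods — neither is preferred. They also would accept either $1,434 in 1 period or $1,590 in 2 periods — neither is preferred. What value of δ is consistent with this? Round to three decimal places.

The second indifference involves only future payoffs, so β cancels: β·δ^1·1434 = β·δ^2·1590, giving δ = 1434/1590 = 0.90189.

δ ≈ 0.902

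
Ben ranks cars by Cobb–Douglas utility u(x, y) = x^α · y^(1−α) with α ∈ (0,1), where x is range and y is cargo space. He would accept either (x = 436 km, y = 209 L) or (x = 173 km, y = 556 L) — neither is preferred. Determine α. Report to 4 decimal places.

Indifference: 436^α · 209^(1−α) = 173^α · 556^(1−α).
Rearrange to (436/173)^α = (556/209)^(1−α) and take logs: α·0.9243506 = (1−α)·0.9784340.
Thus α·(1.9027846) = 0.9784340, so α = 0.9784340/1.9027846 ≈ 0.5142.

α ≈ 0.5142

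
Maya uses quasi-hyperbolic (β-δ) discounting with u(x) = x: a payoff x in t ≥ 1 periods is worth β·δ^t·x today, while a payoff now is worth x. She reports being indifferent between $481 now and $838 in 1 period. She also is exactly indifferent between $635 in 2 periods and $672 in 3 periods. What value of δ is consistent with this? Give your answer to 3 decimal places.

δ ≈ 0.945

From the later pair, β·δ^2·635 = β·δ^3·672; dividing through, δ = 635/672 = 0.94494.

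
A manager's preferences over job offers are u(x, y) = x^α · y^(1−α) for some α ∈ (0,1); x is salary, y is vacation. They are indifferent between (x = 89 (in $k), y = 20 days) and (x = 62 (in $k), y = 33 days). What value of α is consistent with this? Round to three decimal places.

Set the two utilities equal: 89^α·20^(1−α) = 62^α·33^(1−α).
(89/62)^α = (33/20)^(1−α); take logs: α·ln(89/62) = (1−α)·ln(33/20), i.e. α·0.361502 = (1−α)·0.500775.
So α/(1−α) = (0.500775)/(0.361502) = 1.385262, and α = 1.385262/2.385262 ≈ 0.581.

α ≈ 0.581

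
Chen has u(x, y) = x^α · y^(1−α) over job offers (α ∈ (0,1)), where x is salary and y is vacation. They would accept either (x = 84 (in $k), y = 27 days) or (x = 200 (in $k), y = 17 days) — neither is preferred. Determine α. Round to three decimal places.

Set the two utilities equal: 84^α·27^(1−α) = 200^α·17^(1−α).
(84/200)^α = (17/27)^(1−α); take logs: α·ln(84/200) = (1−α)·ln(17/27), i.e. α·-0.867501 = (1−α)·-0.462624.
So α/(1−α) = (-0.462624)/(-0.867501) = 0.533284, and α = 0.533284/1.533284 ≈ 0.348.

α ≈ 0.348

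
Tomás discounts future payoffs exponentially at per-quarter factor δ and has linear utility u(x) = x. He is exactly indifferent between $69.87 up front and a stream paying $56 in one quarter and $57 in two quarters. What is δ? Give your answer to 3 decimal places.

The stream is worth 56δ + 57δ² today, so 56δ + 57δ² = 69.87.
That is, 57δ² + 56δ − 69.87 = 0, a quadratic in δ.
δ = (−56 + √(56² + 4·57·69.87)) / (2·57) = (−56 + √19066.36) / 114 ≈ 0.720.

δ ≈ 0.720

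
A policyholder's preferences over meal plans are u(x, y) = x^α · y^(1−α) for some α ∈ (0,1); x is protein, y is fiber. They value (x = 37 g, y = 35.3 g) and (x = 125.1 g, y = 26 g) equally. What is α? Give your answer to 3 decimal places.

α ≈ 0.201

Set the two utilities equal: 37^α·35.3^(1−α) = 125.1^α·26^(1−α).
Rearrange to (37/125.1)^α = (26/35.3)^(1−α) and take logs: α·-1.218196 = (1−α)·-0.305786.
So α/(1−α) = (-0.305786)/(-1.218196) = 0.251015, and α = 0.251015/1.251015 ≈ 0.201.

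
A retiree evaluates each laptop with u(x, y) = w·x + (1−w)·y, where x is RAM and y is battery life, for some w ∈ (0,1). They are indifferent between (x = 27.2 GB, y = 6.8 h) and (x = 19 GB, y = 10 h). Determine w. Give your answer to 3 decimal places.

u(27.2,6.8) = u(19,10) means w·27.2 + (1−w)·6.8 = w·19 + (1−w)·10.
w·(27.2−19) = (1−w)·(10−6.8), i.e. w·8.2 = (1−w)·3.2.
So w/(1−w) = 3.2/8.2 = 0.3902, giving w = 3.2/(8.2+3.2) = 0.281.

w = 0.281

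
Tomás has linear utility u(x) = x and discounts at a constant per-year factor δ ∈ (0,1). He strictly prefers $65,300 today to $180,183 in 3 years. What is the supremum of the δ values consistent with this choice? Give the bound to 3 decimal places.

δ < 0.713

The preference means 65300 > δ^3·180183.
So δ^3 < 65300/180183 = 0.36241; taking the cube root of both positive sides preserves the inequality.
δ < (65300/180183)^(1/3) ≈ 0.713.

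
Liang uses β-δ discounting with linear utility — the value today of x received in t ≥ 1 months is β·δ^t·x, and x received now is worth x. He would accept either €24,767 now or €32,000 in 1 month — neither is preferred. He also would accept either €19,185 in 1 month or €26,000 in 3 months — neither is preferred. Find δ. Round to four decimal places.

δ ≈ 0.8590

From the later pair, β·δ^1·19185 = β·δ^3·26000; dividing through, δ^2 = 19185/26000 = 0.73788, so δ = 0.85900.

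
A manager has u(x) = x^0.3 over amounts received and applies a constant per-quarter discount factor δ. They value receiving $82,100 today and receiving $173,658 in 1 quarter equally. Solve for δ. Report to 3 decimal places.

Equating discounted utilities: u(82100) = δ·u(173658) ⇒ δ = u(82100)/u(173658).
With u(x) = x^0.3: δ = 82100^0.3/173658^0.3 = (82100/173658)^0.3 = 0.79872.

δ ≈ 0.799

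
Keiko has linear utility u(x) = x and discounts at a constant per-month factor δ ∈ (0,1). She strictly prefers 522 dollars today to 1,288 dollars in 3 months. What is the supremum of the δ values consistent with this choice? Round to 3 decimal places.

δ < 0.740

Under u(x) = x this choice says 522 > δ^3·1288.
Hence δ^3 < 522/1288 = 0.40528, and x ↦ x^(1/3) is increasing on (0,∞).
δ < (522/1288)^(1/3) ≈ 0.740.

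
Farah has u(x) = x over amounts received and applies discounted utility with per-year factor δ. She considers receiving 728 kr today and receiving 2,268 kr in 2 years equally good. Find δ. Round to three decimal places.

δ ≈ 0.567

Indifference means u(728) = δ^2 · u(2268), so δ^2 = u(728)/u(2268).
With u(x) = x: δ^2 = 728/2268 = 0.32099.
So δ = 0.32099^(1/2) ≈ 0.567.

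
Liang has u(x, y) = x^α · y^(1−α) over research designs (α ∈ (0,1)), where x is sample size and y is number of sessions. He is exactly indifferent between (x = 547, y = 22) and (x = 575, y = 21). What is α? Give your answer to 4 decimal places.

α ≈ 0.4824

Indifference: 547^α · 22^(1−α) = 575^α · 21^(1−α).
Taking logs: α·ln 547 + (1−α)·ln 22 = α·ln 575 + (1−α)·ln 21, i.e. α·-0.0499212 = (1−α)·-0.0465200.
Thus α·(-0.0964412) = -0.0465200, so α = -0.0465200/-0.0964412 ≈ 0.4824.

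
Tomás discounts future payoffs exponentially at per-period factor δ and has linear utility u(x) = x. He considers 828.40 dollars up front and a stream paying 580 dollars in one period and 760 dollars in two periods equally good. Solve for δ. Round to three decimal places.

δ ≈ 0.730

Present value of the stream is 580·δ + 760·δ². Indifference gives 580δ + 760δ² = 828.40.
That is, 760δ² + 580δ − 828.40 = 0, a quadratic in δ.
The positive root is δ = [−580 + √(580² + 4·760·828.40)] / (2·760) = (−580 + 1689.596)/1520 ≈ 0.730.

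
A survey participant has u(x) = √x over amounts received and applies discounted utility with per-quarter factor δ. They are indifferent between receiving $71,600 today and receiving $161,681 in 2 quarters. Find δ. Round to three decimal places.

δ ≈ 0.816

Indifference means u(71600) = δ^2 · u(161681), so δ^2 = u(71600)/u(161681).
Since u(x) = √x, δ^2 = √(71600/161681) = 0.66547.
So δ = 0.66547^(1/2) ≈ 0.816.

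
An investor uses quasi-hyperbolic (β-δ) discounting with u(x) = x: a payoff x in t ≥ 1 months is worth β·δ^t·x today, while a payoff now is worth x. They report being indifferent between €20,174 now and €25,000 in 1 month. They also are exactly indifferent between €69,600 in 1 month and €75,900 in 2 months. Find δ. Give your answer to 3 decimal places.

The second indifference involves only future payoffs, so β cancels: β·δ^1·69600 = β·δ^2·75900, giving δ = 69600/75900 = 0.91700.

δ ≈ 0.917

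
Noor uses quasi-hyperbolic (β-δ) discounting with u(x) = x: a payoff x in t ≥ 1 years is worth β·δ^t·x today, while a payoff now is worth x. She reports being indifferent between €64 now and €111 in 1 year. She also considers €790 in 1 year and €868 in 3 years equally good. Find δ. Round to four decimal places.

δ ≈ 0.9540

Both payoffs in the second observation are in the future, so β drops out: δ^1·790 = δ^3·868 ⇒ δ^2 = 790/868 = 0.91014, so δ = 0.95401.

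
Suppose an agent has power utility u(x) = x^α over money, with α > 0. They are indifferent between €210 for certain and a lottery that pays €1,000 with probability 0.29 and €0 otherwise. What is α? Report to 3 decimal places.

The lottery's expected utility is 0.29·u(1000) + 0.71·u(0) = 0.29·1000^α (since u(0) = 0 for α > 0).
Indifference: 210^α = 0.29·1000^α, so (210/1000)^α = 0.29.
α = ln(0.29) / ln(210/1000) = -1.237874/-1.560648 ≈ 0.793.

α ≈ 0.793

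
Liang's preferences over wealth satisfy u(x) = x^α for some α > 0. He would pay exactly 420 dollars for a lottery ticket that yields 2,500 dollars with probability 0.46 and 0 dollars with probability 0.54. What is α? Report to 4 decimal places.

α ≈ 0.4353

Since u(0) = 0, the lottery's EU is 0.46·2500^α.
Equating: 420^α = 0.46·2500^α, i.e. 0.1680^α = 0.46.
α = ln(0.46) / ln(420/2500) = -0.7765288/-1.7837913 ≈ 0.4353.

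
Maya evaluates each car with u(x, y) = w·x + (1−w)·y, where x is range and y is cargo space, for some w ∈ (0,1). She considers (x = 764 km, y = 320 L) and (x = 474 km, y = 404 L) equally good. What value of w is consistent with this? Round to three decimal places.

w = 0.225

u(764,320) = u(474,404) means w·764 + (1−w)·320 = w·474 + (1−w)·404.
w·(764−474) = (1−w)·(404−320), i.e. w·290 = (1−w)·84.
So w/(1−w) = 84/290 = 0.2897, giving w = 84/(290+84) = 0.225.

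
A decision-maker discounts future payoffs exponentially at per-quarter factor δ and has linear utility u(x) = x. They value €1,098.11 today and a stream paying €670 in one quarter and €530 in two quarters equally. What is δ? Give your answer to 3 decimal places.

Present value of the stream is 670·δ + 530·δ². Indifference gives 670δ + 530δ² = 1098.11.
That is, 530δ² + 670δ − 1098.11 = 0, a quadratic in δ.
By the quadratic formula (taking the positive root), δ = (−670 + √2776893.20) / 1060 ≈ 0.940.

δ ≈ 0.940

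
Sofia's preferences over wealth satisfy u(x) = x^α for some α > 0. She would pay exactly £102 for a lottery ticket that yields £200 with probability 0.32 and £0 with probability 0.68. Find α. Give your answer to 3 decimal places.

Since u(0) = 0, the lottery's EU is 0.32·200^α.
Setting u(102) equal to that: 102^α = 0.32·200^α ⇒ (102/200)^α = 0.32.
Taking logs: α·ln(102/200) = ln(0.32), so α = -1.139434 / -0.673345 ≈ 1.692.

α ≈ 1.692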